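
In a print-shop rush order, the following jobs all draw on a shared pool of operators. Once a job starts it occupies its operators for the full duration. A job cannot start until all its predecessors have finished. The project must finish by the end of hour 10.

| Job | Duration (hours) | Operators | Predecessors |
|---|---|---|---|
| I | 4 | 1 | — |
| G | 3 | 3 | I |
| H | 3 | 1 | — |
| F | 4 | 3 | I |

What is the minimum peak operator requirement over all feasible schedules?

6

Schedule I@1, G@5, H@1, F@5: h1:2  h2:2  h3:2  h4:1  h5:6  h6:6  h7:6  h8:3  h9:0  h10:0 — peak 6.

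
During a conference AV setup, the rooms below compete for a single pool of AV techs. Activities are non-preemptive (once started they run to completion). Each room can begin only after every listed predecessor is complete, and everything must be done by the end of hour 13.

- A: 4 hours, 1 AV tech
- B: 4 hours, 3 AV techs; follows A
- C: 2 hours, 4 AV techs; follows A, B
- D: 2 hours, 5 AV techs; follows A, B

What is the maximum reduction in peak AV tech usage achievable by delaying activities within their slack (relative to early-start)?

Early-start peak: h1:1  h2:1  h3:1  h4:1  h5:3  h6:3  h7:3  h8:3  h9:9  h10:9  h11:0  h12:0  h13:0 ⇒ 9.
Leveled (A@1, B@5, C@9, D@11): h1:1  h2:1  h3:1  h4:1  h5:3  h6:3  h7:3  h8:3  h9:4  h10:4  h11:5  h12:5  h13:0 ⇒ 5.
Reduction 9 − 5 = 4.

4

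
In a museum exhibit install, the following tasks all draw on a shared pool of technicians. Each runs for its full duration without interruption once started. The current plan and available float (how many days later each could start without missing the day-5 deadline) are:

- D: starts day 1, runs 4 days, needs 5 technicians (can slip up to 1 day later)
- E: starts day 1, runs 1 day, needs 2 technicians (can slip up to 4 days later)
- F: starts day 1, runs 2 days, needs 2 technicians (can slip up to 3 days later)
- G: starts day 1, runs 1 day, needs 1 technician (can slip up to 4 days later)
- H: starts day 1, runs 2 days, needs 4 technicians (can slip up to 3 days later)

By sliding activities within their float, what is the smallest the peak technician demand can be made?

Early-start (D@1, E@1, F@1, G@1, H@1) gives peak 14: d1:14  d2:11  d3:5  d4:5  d5:0.
Shift G→2, H→3.
Schedule D@1, E@1, F@1, G@2, H@3: d1:9  d2:8  d3:9  d4:9  d5:0 — peak 9.

9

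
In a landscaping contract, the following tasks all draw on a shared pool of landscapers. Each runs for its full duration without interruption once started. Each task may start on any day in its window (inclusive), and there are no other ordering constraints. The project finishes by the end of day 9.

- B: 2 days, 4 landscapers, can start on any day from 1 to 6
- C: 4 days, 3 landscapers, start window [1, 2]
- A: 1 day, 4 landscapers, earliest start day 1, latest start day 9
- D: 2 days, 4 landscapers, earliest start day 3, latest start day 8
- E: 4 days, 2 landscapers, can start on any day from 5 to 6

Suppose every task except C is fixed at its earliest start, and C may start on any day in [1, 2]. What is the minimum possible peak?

C@1: d1:11  d2:7  d3:7  d4:7  d5:2  d6:2  d7:2  d8:2  d9:0 → peak 11
C@2: d1:8  d2:7  d3:7  d4:7  d5:5  d6:2  d7:2  d8:2  d9:0 → peak 8
Best is C@2, peak 8.

8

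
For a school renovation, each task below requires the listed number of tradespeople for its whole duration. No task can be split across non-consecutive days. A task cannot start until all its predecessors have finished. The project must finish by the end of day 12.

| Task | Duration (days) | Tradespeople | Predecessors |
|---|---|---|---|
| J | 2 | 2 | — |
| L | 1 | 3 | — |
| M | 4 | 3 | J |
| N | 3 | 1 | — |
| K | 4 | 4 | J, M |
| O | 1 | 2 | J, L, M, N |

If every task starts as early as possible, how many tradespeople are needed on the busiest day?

Early-start schedule: J@1, L@1, M@3, N@1, K@7, O@7.
Load per day: day 1: 6, day 2: 3, day 3: 4, day 4: 3, day 5: 3, day 6: 3, day 7: 6, day 8: 4, day 9: 4, day 10: 4, day 11: 0, day 12: 0.
Peak is 6.

6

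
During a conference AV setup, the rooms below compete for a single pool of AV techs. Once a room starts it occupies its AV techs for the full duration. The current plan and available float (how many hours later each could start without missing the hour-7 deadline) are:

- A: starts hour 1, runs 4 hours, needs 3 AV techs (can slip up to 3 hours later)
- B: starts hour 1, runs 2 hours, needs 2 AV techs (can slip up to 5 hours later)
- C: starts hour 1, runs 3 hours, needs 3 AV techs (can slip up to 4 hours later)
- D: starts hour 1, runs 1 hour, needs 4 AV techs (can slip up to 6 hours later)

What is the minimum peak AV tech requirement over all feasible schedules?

6

Early-start (A@1, B@1, C@1, D@1) gives peak 12: h1:12  h2:8  h3:6  h4:3  h5:0  h6:0  h7:0.
Shift C→3, D→6.
Schedule A@1, B@1, C@3, D@6: h1:5  h2:5  h3:6  h4:6  h5:3  h6:4  h7:0 — peak 6.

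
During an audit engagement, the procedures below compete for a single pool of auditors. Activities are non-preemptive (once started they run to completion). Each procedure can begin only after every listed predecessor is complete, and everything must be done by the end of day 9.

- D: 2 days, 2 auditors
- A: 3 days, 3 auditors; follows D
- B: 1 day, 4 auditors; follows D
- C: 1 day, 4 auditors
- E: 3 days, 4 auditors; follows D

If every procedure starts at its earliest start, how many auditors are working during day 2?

At early start, day 2 has: D.
Demand: 2 = 2.

2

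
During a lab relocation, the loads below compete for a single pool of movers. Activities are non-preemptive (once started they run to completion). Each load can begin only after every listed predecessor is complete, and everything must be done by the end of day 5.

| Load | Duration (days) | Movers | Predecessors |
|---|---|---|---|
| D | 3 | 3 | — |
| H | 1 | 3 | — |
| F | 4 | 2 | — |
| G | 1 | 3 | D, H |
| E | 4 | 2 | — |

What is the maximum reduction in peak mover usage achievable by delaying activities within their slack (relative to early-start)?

Early-start peak: d1:10  d2:7  d3:7  d4:7  d5:0 ⇒ 10.
Leveled (D@1, H@1, F@2, G@4, E@2): d1:6  d2:7  d3:7  d4:7  d5:4 ⇒ 7.
Reduction 10 − 7 = 3.

3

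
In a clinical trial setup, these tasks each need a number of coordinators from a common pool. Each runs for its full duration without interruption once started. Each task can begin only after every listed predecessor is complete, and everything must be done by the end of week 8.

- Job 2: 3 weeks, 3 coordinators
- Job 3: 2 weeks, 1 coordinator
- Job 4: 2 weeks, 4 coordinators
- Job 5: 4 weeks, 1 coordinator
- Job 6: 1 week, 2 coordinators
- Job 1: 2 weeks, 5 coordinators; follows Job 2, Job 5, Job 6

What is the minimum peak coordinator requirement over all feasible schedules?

5

Early-start (Job 2@1, Job 3@1, Job 4@1, Job 5@1, Job 6@1, Job 1@5) gives peak 11: w1:11  w2:9  w3:4  w4:1  w5:5  w6:5  w7:0  w8:0.
Shift Job 4→4, Job 6→6, Job 1→7.
Schedule Job 2@1, Job 3@1, Job 4@4, Job 5@1, Job 6@6, Job 1@7: w1:5  w2:5  w3:4  w4:5  w5:4  w6:2  w7:5  w8:5 — peak 5.
Total coordinator-weeks = 35 over 8 weeks ⇒ peak ≥ ⌈35/8⌉ = 5, so 5 is optimal.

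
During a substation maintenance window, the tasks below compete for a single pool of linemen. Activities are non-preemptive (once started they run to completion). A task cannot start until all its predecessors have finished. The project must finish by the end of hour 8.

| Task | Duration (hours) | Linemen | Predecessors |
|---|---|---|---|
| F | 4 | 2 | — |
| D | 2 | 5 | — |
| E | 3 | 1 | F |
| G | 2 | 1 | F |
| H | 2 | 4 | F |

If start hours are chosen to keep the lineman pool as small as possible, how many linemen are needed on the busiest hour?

Early-start (F@1, D@1, E@5, G@5, H@5) gives peak 7: h1:7  h2:7  h3:2  h4:2  h5:6  h6:6  h7:1  h8:0.
Shift D→5, G→7, H→7.
Schedule F@1, D@5, E@5, G@7, H@7: h1:2  h2:2  h3:2  h4:2  h5:6  h6:6  h7:6  h8:5 — peak 6.

6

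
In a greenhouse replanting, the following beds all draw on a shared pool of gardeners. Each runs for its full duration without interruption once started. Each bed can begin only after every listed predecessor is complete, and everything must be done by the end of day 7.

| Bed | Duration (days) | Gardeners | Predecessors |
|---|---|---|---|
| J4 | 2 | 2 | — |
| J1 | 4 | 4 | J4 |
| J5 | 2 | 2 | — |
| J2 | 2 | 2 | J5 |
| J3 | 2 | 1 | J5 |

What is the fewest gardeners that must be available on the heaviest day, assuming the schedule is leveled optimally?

Early-start (J4@1, J1@3, J5@1, J2@3, J3@3) gives peak 7: d1:4  d2:4  d3:7  d4:7  d5:4  d6:4  d7:0.
Shift J3→5.
Schedule J4@1, J1@3, J5@1, J2@3, J3@5: d1:4  d2:4  d3:6  d4:6  d5:5  d6:5  d7:0 — peak 6.

6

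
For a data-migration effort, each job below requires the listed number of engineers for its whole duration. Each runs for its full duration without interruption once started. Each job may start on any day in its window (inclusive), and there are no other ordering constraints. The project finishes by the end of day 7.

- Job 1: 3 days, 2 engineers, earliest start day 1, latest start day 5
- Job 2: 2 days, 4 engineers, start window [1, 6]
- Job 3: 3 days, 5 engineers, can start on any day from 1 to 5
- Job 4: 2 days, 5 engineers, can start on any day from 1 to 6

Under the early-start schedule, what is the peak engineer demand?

16

Early-start schedule: Job 1@1, Job 2@1, Job 3@1, Job 4@1.
Load per day: day 1: 16, day 2: 16, day 3: 7, day 4: 0, day 5: 0, day 6: 0, day 7: 0.
Peak is 16.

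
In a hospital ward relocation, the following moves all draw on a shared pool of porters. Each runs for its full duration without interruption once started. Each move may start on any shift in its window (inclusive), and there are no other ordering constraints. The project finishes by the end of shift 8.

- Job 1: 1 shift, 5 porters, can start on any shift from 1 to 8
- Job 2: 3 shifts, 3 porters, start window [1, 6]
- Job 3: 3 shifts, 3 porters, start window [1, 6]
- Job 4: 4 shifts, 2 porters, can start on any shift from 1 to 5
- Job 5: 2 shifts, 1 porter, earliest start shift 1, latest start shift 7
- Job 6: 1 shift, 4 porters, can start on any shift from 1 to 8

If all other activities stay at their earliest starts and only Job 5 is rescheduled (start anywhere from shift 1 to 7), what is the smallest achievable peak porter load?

17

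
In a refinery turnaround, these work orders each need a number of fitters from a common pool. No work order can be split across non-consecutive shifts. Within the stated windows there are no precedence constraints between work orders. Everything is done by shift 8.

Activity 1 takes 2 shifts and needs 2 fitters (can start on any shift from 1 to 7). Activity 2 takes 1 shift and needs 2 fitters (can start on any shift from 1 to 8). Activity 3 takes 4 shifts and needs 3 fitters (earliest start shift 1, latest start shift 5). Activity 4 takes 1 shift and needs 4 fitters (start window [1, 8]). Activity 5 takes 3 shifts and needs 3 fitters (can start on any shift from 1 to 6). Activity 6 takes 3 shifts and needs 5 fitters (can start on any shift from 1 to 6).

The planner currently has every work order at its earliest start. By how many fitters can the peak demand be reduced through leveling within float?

12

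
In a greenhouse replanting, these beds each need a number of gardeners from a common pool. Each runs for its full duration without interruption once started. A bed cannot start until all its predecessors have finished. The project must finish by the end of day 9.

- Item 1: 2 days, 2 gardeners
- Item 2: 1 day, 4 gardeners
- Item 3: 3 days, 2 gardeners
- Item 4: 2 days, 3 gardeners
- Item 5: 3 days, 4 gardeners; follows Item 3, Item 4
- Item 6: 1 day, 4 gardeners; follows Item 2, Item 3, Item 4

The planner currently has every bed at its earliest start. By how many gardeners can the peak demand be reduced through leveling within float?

6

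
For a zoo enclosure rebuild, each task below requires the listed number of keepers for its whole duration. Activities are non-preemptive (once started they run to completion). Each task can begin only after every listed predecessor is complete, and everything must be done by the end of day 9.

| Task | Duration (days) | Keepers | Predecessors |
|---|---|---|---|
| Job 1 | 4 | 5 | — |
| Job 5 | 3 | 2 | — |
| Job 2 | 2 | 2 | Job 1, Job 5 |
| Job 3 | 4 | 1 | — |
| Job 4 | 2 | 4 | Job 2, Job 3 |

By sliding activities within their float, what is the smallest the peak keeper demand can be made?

7

Early-start (Job 1@1, Job 5@1, Job 2@5, Job 3@1, Job 4@7) gives peak 8: d1:8  d2:8  d3:8  d4:6  d5:2  d6:2  d7:4  d8:4  d9:0.
Shift Job 3→4, Job 4→8.
Schedule Job 1@1, Job 5@1, Job 2@5, Job 3@4, Job 4@8: d1:7  d2:7  d3:7  d4:6  d5:3  d6:3  d7:1  d8:4  d9:4 — peak 7.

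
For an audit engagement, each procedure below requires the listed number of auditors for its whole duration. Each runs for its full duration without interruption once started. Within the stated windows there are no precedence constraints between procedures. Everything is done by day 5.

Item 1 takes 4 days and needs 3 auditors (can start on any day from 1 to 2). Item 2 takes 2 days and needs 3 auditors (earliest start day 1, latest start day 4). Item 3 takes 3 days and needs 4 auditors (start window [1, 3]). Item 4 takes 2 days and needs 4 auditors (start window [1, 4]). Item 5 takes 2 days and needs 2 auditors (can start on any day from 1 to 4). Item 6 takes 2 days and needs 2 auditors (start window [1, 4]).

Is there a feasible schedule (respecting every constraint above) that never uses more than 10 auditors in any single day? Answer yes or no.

The minimum achievable peak is 11; 10 < 11, so no feasible schedule stays within the cap.

no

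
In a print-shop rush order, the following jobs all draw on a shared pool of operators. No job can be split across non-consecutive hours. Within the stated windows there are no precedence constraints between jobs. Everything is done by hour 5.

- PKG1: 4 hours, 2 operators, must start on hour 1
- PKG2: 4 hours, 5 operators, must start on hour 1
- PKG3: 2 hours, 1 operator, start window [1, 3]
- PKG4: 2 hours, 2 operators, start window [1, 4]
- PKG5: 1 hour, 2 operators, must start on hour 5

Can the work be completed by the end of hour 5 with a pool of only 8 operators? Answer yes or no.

The minimum achievable peak is 9; 8 < 9, so no feasible schedule stays within the cap.

no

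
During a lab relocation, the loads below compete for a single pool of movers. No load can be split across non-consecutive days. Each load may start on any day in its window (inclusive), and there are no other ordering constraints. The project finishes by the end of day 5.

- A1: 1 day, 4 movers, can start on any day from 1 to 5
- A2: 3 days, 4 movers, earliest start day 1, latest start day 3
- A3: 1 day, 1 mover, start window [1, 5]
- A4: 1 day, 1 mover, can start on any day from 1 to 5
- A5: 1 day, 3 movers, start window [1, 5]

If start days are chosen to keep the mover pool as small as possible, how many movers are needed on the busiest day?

Early-start (A1@1, A2@1, A3@1, A4@1, A5@1) gives peak 13: d1:13  d2:4  d3:4  d4:0  d5:0.
Shift A2→2, A4→2, A5→5.
Schedule A1@1, A2@2, A3@1, A4@2, A5@5: d1:5  d2:5  d3:4  d4:4  d5:3 — peak 5.
Total mover-days = 21 over 5 days ⇒ peak ≥ ⌈21/5⌉ = 5, so 5 is optimal.

5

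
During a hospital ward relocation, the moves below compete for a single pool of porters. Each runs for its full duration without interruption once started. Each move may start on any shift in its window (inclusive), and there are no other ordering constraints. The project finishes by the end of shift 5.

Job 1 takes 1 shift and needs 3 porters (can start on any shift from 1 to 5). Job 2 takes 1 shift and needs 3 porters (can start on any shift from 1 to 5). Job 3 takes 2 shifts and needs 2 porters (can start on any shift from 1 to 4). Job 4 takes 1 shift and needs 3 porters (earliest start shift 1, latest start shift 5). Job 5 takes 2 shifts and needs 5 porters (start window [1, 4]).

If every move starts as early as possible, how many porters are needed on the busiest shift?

Early-start schedule: Job 1@1, Job 2@1, Job 3@1, Job 4@1, Job 5@1.
Load per shift: shift 1: 16, shift 2: 7, shift 3: 0, shift 4: 0, shift 5: 0.
Peak is 16.

16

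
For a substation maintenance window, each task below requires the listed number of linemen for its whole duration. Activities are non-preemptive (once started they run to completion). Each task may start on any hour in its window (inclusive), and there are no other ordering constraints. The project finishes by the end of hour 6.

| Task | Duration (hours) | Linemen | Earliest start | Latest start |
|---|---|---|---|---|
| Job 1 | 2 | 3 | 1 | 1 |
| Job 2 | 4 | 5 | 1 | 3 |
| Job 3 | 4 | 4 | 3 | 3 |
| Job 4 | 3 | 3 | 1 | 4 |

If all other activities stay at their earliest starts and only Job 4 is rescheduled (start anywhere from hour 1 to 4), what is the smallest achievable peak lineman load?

12

Job 4@1: h1:11  h2:11  h3:12  h4:9  h5:4  h6:4 → peak 12
Job 4@2: h1:8  h2:11  h3:12  h4:12  h5:4  h6:4 → peak 12
Job 4@3: h1:8  h2:8  h3:12  h4:12  h5:7  h6:4 → peak 12
Job 4@4: h1:8  h2:8  h3:9  h4:12  h5:7  h6:7 → peak 12
Best is Job 4@1, peak 12.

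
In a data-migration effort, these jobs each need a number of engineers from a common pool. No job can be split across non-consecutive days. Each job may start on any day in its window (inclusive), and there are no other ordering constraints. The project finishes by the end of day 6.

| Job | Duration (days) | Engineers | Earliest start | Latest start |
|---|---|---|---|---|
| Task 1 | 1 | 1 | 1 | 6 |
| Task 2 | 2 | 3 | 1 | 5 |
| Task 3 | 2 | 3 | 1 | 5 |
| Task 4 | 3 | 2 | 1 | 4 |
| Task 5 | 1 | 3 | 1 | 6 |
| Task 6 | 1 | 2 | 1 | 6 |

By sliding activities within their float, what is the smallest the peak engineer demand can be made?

5

Early-start (Task 1@1, Task 2@1, Task 3@1, Task 4@1, Task 5@1, Task 6@1) gives peak 14: d1:14  d2:8  d3:2  d4:0  d5:0  d6:0.
Shift Task 3→3, Task 4→2, Task 5→5, Task 6→5.
Schedule Task 1@1, Task 2@1, Task 3@3, Task 4@2, Task 5@5, Task 6@5: d1:4  d2:5  d3:5  d4:5  d5:5  d6:0 — peak 5.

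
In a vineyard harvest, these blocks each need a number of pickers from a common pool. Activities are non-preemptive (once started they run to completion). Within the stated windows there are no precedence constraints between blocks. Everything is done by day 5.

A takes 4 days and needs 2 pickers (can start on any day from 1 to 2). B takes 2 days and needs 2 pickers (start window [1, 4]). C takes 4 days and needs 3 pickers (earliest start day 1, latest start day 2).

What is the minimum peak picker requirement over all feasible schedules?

7

Schedule A@1, B@1, C@1: d1:7  d2:7  d3:5  d4:5  d5:0 — peak 7.
No arrangement of the 16 feasible schedules does better.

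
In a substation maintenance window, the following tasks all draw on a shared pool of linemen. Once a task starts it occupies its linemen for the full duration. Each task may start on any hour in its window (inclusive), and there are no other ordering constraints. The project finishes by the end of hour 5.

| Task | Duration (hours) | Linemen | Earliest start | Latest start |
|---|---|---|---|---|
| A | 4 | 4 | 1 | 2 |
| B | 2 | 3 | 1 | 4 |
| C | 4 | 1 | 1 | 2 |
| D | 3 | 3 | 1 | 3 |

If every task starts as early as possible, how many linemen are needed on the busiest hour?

11

Early-start schedule: A@1, B@1, C@1, D@1.
Load per hour: hour 1: 11, hour 2: 11, hour 3: 8, hour 4: 5, hour 5: 0.
Peak is 11.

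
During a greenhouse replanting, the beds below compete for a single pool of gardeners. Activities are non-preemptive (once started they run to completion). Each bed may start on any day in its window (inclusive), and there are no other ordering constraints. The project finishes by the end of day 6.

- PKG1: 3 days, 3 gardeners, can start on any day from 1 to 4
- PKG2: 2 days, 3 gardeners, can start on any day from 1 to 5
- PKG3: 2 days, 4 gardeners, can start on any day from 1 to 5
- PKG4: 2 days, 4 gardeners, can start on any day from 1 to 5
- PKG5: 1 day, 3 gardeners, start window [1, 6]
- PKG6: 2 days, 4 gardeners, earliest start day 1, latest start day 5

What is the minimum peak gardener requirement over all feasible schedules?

7

Early-start (PKG1@1, PKG2@1, PKG3@1, PKG4@1, PKG5@1, PKG6@1) gives peak 21: d1:21  d2:18  d3:3  d4:0  d5:0  d6:0.
Shift PKG2→4, PKG4→3, PKG5→6, PKG6→5.
Schedule PKG1@1, PKG2@4, PKG3@1, PKG4@3, PKG5@6, PKG6@5: d1:7  d2:7  d3:7  d4:7  d5:7  d6:7 — peak 7.
Total gardener-days = 42 over 6 days ⇒ peak ≥ ⌈42/6⌉ = 7, so 7 is optimal.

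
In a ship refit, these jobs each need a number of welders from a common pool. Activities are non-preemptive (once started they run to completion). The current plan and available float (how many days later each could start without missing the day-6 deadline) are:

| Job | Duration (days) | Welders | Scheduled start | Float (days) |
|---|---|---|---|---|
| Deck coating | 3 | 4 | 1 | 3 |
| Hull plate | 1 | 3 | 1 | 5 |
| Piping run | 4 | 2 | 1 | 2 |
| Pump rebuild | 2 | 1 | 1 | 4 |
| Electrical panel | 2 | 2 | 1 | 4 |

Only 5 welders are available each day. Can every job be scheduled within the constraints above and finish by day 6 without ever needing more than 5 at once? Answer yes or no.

The minimum achievable peak is 6; 5 < 6, so no feasible schedule stays within the cap.

no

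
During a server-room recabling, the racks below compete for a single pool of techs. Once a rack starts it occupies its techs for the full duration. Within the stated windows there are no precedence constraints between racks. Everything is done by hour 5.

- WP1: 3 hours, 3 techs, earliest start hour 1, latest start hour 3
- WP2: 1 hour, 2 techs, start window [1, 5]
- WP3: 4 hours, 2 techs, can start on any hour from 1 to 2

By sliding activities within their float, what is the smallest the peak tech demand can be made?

Early-start (WP1@1, WP2@1, WP3@1) gives peak 7: h1:7  h2:5  h3:5  h4:2  h5:0.
Shift WP3→2.
Schedule WP1@1, WP2@1, WP3@2: h1:5  h2:5  h3:5  h4:2  h5:2 — peak 5.

5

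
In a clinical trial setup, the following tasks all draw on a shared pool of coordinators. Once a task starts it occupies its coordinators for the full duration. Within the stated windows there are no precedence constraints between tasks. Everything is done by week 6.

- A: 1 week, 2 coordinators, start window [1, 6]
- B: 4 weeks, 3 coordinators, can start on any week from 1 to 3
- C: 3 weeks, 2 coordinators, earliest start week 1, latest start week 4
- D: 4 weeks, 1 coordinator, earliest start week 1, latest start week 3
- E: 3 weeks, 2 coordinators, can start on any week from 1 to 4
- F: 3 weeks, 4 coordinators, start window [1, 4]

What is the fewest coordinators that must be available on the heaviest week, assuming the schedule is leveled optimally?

8

Early-start (A@1, B@1, C@1, D@1, E@1, F@1) gives peak 14: w1:14  w2:12  w3:12  w4:4  w5:0  w6:0.
Shift B→2, F→4.
Schedule A@1, B@2, C@1, D@1, E@1, F@4: w1:7  w2:8  w3:8  w4:8  w5:7  w6:4 — peak 8.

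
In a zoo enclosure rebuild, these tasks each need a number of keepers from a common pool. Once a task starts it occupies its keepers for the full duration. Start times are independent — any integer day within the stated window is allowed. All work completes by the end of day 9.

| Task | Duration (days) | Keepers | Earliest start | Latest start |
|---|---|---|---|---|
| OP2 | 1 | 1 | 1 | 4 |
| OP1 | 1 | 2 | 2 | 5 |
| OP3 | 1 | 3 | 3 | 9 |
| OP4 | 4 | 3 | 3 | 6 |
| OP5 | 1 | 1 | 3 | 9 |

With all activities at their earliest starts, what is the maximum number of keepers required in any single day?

7

Early-start schedule: OP2@1, OP1@2, OP3@3, OP4@3, OP5@3.
Load per day: day 1: 1, day 2: 2, day 3: 7, day 4: 3, day 5: 3, day 6: 3, day 7: 0, day 8: 0, day 9: 0.
Peak is 7.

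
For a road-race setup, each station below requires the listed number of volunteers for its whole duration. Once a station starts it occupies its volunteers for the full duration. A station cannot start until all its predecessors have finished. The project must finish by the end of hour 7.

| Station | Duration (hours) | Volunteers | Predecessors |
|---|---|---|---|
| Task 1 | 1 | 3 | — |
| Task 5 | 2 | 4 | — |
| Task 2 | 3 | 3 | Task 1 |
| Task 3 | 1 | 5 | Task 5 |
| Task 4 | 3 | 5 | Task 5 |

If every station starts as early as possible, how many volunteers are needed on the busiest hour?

13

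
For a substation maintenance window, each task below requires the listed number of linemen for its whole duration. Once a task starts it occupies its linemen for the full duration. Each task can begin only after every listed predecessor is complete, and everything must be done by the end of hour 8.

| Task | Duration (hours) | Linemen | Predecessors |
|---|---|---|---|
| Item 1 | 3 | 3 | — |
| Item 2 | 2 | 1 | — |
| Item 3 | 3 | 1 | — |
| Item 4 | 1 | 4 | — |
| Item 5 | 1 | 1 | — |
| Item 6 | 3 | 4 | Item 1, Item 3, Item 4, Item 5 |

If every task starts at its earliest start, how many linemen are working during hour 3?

At early start, hour 3 has: Item 1, Item 3.
Demand: 3 + 1 = 4.

4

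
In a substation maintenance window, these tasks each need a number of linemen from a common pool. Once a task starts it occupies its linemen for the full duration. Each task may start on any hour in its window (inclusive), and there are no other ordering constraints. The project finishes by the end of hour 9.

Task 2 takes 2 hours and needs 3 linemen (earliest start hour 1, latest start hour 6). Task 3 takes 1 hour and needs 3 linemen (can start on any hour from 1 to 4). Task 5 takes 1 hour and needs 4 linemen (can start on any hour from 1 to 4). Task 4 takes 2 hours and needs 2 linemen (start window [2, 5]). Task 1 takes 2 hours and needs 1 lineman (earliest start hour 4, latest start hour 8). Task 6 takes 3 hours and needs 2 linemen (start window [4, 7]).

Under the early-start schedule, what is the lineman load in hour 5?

At early start, hour 5 has: Task 1, Task 6.
Demand: 1 + 2 = 3.

3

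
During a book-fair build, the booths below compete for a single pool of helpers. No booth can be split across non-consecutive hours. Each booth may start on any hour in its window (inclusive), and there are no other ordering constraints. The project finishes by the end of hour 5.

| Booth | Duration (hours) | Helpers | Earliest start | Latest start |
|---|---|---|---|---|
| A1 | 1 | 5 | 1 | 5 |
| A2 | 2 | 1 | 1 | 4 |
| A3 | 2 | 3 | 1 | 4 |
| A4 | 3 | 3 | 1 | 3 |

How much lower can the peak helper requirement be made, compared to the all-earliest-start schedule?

Early-start peak: h1:12  h2:7  h3:3  h4:0  h5:0 ⇒ 12.
Leveled (A1@1, A2@1, A3@2, A4@3): h1:6  h2:4  h3:6  h4:3  h5:3 ⇒ 6.
Reduction 12 − 6 = 6.

6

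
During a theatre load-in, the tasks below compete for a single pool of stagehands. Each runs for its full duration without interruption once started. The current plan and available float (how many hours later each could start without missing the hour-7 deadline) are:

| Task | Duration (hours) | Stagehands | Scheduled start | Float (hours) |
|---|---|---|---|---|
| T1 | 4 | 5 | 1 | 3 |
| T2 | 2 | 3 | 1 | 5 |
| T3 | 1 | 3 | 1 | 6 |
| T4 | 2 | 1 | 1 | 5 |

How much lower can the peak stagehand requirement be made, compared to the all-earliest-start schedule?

7

Early-start peak: h1:12  h2:9  h3:5  h4:5  h5:0  h6:0  h7:0 ⇒ 12.
Leveled (T1@1, T2@5, T3@7, T4@5): h1:5  h2:5  h3:5  h4:5  h5:4  h6:4  h7:3 ⇒ 5.
Reduction 12 − 5 = 7.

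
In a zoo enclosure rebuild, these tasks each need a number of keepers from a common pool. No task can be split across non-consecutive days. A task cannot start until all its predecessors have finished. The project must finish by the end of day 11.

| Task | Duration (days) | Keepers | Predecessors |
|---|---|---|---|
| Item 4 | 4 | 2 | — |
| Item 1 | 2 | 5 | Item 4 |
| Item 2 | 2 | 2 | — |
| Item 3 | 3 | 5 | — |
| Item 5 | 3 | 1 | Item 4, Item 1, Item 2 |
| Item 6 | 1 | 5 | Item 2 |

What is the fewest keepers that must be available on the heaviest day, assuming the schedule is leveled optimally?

6

Early-start (Item 4@1, Item 1@5, Item 2@1, Item 3@1, Item 5@7, Item 6@3) gives peak 12: d1:9  d2:9  d3:12  d4:2  d5:5  d6:5  d7:1  d8:1  d9:1  d10:0  d11:0.
Shift Item 3→7, Item 6→10.
Schedule Item 4@1, Item 1@5, Item 2@1, Item 3@7, Item 5@7, Item 6@10: d1:4  d2:4  d3:2  d4:2  d5:5  d6:5  d7:6  d8:6  d9:6  d10:5  d11:0 — peak 6.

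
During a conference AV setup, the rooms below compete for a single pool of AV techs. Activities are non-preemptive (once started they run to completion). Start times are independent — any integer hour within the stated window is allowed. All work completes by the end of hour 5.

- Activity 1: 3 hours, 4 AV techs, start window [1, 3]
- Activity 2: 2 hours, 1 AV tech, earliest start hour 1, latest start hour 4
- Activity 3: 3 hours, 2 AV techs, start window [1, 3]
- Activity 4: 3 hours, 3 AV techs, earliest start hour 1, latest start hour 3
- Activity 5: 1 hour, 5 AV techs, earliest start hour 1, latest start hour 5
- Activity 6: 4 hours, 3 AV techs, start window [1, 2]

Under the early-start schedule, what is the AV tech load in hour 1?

At early start, hour 1 has: Activity 1, Activity 2, Activity 3, Activity 4, Activity 5, Activity 6.
Demand: 4 + 1 + 2 + 3 + 5 + 3 = 18.

18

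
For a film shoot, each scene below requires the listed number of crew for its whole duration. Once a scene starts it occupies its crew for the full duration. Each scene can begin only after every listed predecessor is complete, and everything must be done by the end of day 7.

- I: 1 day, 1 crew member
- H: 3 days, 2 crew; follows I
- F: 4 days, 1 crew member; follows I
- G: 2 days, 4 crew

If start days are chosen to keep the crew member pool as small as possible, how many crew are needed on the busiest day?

4

Early-start (I@1, H@2, F@2, G@1) gives peak 7: d1:5  d2:7  d3:3  d4:3  d5:1  d6:0  d7:0.
Shift G→6.
Schedule I@1, H@2, F@2, G@6: d1:1  d2:3  d3:3  d4:3  d5:1  d6:4  d7:4 — peak 4.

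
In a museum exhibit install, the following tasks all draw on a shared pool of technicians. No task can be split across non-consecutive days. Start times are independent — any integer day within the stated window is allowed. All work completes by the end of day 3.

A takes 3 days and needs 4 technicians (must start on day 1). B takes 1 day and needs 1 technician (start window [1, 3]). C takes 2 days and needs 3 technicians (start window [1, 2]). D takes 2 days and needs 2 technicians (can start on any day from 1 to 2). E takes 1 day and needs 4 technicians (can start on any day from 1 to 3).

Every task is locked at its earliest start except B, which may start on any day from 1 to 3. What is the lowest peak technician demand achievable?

B@1: d1:14  d2:9  d3:4 → peak 14
B@2: d1:13  d2:10  d3:4 → peak 13
B@3: d1:13  d2:9  d3:5 → peak 13
Best is B@2, peak 13.

13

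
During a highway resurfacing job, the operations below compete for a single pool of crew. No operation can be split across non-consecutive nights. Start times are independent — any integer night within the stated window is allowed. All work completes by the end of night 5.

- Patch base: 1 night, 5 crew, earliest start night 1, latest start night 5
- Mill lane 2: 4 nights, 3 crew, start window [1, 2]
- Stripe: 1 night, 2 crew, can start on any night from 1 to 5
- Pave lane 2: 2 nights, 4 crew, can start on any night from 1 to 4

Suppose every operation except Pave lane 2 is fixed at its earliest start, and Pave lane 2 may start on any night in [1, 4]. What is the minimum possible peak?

Pave lane 2@1: n1:14  n2:7  n3:3  n4:3  n5:0 → peak 14
Pave lane 2@2: n1:10  n2:7  n3:7  n4:3  n5:0 → peak 10
Pave lane 2@3: n1:10  n2:3  n3:7  n4:7  n5:0 → peak 10
Pave lane 2@4: n1:10  n2:3  n3:3  n4:7  n5:4 → peak 10
Best is Pave lane 2@2, peak 10.

10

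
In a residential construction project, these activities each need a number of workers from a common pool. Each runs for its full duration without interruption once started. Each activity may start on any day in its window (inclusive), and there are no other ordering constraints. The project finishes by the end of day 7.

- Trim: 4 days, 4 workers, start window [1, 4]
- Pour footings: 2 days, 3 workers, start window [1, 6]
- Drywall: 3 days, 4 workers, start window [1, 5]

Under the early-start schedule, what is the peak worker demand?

Early-start schedule: Trim@1, Pour footings@1, Drywall@1.
Load per day: day 1: 11, day 2: 11, day 3: 8, day 4: 4, day 5: 0, day 6: 0, day 7: 0.
Peak is 11.

11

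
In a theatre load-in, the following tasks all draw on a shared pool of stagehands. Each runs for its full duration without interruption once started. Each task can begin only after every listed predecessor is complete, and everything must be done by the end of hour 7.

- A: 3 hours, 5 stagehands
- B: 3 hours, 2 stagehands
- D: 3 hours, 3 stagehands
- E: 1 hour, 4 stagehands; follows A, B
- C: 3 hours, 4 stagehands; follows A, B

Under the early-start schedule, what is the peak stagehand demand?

Early-start schedule: A@1, B@1, D@1, E@4, C@4.
Load per hour: hour 1: 10, hour 2: 10, hour 3: 10, hour 4: 8, hour 5: 4, hour 6: 4, hour 7: 0.
Peak is 10.

10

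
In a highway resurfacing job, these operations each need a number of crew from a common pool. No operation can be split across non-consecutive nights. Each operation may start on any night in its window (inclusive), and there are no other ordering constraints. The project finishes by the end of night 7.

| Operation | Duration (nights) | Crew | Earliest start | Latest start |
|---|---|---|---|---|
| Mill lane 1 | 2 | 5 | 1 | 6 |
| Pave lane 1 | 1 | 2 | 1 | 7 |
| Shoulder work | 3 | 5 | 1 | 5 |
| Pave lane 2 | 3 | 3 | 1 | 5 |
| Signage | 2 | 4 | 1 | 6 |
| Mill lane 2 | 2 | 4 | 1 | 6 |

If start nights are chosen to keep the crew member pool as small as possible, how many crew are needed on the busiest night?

8

Early-start (Mill lane 1@1, Pave lane 1@1, Shoulder work@1, Pave lane 2@1, Signage@1, Mill lane 2@1) gives peak 23: n1:23  n2:21  n3:8  n4:0  n5:0  n6:0  n7:0.
Shift Shoulder work→3, Pave lane 2→2, Signage→6, Mill lane 2→6.
Schedule Mill lane 1@1, Pave lane 1@1, Shoulder work@3, Pave lane 2@2, Signage@6, Mill lane 2@6: n1:7  n2:8  n3:8  n4:8  n5:5  n6:8  n7:8 — peak 8.
Total crew member-nights = 52 over 7 nights ⇒ peak ≥ ⌈52/7⌉ = 8, so 8 is optimal.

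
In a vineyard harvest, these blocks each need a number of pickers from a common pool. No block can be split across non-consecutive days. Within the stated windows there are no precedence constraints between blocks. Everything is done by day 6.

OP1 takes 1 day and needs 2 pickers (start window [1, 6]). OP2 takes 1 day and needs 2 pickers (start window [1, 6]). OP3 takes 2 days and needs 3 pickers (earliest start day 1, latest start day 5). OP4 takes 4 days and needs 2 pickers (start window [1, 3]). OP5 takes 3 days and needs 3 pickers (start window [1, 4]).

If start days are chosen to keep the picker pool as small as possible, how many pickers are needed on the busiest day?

Early-start (OP1@1, OP2@1, OP3@1, OP4@1, OP5@1) gives peak 12: d1:12  d2:8  d3:5  d4:2  d5:0  d6:0.
Shift OP3→2, OP4→2, OP5→4.
Schedule OP1@1, OP2@1, OP3@2, OP4@2, OP5@4: d1:4  d2:5  d3:5  d4:5  d5:5  d6:3 — peak 5.
Total picker-days = 27 over 6 days ⇒ peak ≥ ⌈27/6⌉ = 5, so 5 is optimal.

5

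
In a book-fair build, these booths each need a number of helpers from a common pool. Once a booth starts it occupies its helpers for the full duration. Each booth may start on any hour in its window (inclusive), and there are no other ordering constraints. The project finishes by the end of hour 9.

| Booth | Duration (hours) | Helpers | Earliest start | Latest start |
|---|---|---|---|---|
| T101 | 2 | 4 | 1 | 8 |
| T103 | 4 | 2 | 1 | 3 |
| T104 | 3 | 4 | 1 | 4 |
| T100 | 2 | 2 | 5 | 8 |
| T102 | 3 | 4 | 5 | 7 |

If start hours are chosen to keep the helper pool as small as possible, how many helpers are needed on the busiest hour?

Early-start (T101@1, T103@1, T104@1, T100@5, T102@5) gives peak 10: h1:10  h2:10  h3:6  h4:2  h5:6  h6:6  h7:4  h8:0  h9:0.
Shift T104→3, T102→6.
Schedule T101@1, T103@1, T104@3, T100@5, T102@6: h1:6  h2:6  h3:6  h4:6  h5:6  h6:6  h7:4  h8:4  h9:0 — peak 6.

6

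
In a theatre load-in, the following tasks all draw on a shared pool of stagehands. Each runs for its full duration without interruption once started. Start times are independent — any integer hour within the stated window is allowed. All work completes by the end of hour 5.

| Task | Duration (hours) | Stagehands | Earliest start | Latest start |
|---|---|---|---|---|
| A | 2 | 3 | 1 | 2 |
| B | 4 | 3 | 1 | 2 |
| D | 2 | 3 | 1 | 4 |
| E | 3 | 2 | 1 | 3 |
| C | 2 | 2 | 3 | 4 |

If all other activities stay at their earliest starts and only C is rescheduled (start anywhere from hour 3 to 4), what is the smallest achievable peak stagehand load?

C@3: h1:11  h2:11  h3:7  h4:5  h5:0 → peak 11
C@4: h1:11  h2:11  h3:5  h4:5  h5:2 → peak 11
Best is C@3, peak 11.

11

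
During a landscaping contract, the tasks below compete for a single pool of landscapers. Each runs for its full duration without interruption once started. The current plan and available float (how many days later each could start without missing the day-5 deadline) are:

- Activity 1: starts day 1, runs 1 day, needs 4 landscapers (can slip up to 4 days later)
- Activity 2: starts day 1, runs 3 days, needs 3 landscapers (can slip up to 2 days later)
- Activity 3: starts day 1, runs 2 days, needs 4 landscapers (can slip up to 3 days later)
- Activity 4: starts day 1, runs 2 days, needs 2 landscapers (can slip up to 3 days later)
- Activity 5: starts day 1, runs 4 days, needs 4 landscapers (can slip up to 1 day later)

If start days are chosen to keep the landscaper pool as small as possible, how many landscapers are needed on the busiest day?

Early-start (Activity 1@1, Activity 2@1, Activity 3@1, Activity 4@1, Activity 5@1) gives peak 17: d1:17  d2:13  d3:7  d4:4  d5:0.
Shift Activity 3→4, Activity 5→2.
Schedule Activity 1@1, Activity 2@1, Activity 3@4, Activity 4@1, Activity 5@2: d1:9  d2:9  d3:7  d4:8  d5:8 — peak 9.
Total landscaper-days = 41 over 5 days ⇒ peak ≥ ⌈41/5⌉ = 9, so 9 is optimal.

9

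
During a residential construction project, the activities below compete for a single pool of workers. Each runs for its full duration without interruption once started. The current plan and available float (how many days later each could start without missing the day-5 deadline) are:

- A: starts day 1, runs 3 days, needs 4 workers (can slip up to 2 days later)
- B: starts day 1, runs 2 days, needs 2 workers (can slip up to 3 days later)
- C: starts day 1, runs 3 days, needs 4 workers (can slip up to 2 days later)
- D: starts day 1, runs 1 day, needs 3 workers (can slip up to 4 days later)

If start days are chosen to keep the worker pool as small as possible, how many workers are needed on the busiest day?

8

Early-start (A@1, B@1, C@1, D@1) gives peak 13: d1:13  d2:10  d3:8  d4:0  d5:0.
Shift C→3, D→4.
Schedule A@1, B@1, C@3, D@4: d1:6  d2:6  d3:8  d4:7  d5:4 — peak 8.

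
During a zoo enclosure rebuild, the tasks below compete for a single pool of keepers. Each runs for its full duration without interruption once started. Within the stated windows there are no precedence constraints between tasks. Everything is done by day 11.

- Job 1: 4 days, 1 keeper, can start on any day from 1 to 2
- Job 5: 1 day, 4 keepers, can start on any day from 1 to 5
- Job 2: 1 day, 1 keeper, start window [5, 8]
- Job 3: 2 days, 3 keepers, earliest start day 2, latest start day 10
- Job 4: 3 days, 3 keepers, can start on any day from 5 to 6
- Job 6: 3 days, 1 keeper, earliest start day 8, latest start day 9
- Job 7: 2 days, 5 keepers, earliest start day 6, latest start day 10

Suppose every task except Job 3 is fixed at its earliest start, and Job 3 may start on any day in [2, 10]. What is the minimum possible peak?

Job 3@2: d1:5  d2:4  d3:4  d4:1  d5:4  d6:8  d7:8  d8:1  d9:1  d10:1  d11:0 → peak 8
Job 3@3: d1:5  d2:1  d3:4  d4:4  d5:4  d6:8  d7:8  d8:1  d9:1  d10:1  d11:0 → peak 8
Job 3@4: d1:5  d2:1  d3:1  d4:4  d5:7  d6:8  d7:8  d8:1  d9:1  d10:1  d11:0 → peak 8
Job 3@5: d1:5  d2:1  d3:1  d4:1  d5:7  d6:11  d7:8  d8:1  d9:1  d10:1  d11:0 → peak 11
Job 3@6: d1:5  d2:1  d3:1  d4:1  d5:4  d6:11  d7:11  d8:1  d9:1  d10:1  d11:0 → peak 11
Job 3@7: d1:5  d2:1  d3:1  d4:1  d5:4  d6:8  d7:11  d8:4  d9:1  d10:1  d11:0 → peak 11
Job 3@8: d1:5  d2:1  d3:1  d4:1  d5:4  d6:8  d7:8  d8:4  d9:4  d10:1  d11:0 → peak 8
Job 3@9: d1:5  d2:1  d3:1  d4:1  d5:4  d6:8  d7:8  d8:1  d9:4  d10:4  d11:0 → peak 8
Job 3@10: d1:5  d2:1  d3:1  d4:1  d5:4  d6:8  d7:8  d8:1  d9:1  d10:4  d11:3 → peak 8
Best is Job 3@2, peak 8.

8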